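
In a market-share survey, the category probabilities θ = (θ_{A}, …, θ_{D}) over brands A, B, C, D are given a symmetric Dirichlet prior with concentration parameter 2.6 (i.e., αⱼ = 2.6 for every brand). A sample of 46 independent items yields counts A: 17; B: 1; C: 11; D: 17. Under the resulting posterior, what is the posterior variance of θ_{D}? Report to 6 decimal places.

The Dirichlet prior is conjugate to the Multinomial likelihood: each posterior αⱼ = prior αⱼ + observed count nⱼ.
Posterior concentration: (19.6, 3.6, 13.6, 19.6), total = 56.4.
Var[θ_j] = α_j(Σα−α_j)/((Σα)²(Σα+1)) = 19.6·36.8/(56.4²·57.4) = 0.003950.

0.003950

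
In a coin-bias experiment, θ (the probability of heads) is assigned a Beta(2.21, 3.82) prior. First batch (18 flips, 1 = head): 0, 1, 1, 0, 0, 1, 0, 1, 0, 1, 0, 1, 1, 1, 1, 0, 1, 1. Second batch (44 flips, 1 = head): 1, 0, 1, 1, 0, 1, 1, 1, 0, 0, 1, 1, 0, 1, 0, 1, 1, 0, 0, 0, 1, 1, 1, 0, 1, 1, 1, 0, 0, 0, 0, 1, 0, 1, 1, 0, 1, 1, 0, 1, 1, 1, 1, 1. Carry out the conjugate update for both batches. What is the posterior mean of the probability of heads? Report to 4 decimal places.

The Beta prior is conjugate to a Binomial/Bernoulli likelihood; the update adds successes to α and failures to β.
After batch 1: Beta(2.21+11, 3.82+7) = Beta(13.21, 10.82).
After batch 2: Beta(13.21+27, 10.82+17) = Beta(40.21, 27.82).
Posterior mean = α/(α+β) = 40.21/68.03 = 0.5911.

0.5911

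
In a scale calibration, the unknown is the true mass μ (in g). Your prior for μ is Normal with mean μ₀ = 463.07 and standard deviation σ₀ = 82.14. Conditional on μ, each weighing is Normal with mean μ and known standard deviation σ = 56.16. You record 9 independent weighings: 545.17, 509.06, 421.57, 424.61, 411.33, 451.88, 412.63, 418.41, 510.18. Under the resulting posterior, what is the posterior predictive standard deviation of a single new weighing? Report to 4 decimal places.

For Normal data with known variance σ², a Normal(μ₀, σ₀²) prior on μ is conjugate. Posterior precision = 1/σ₀² + n/σ²; posterior mean is the precision-weighted average of μ₀ and x̄.
σ₀² = 82.14² = 6746.9796, σ² = 56.16² = 3153.9456; σ² + n·σ₀² = 3153.9456 + 9·6746.9796 = 63876.762.
Posterior precision = 1/σ₀² + n/σ² = 1/6746.9796 + 9/3153.9456 = (σ² + n·σ₀²)/(σ₀²σ²) = 63876.762/(6746.9796·3153.9456); posterior variance σₙ² = σ₀²σ²/(σ² + n·σ₀²) = 6746.9796·3153.9456/63876.762 = 333.135337.
Predictive variance for one new observation = σₙ² + σ² = 6746.9796·3153.9456/63876.762 + 3153.9456 = σ²·(σ₀² + 63876.762)/63876.762 = 3153.9456·70623.7416/63876.762 = 3487.080937; SD = √(3153.9456·70623.7416/63876.762) = 59.0515.

59.0515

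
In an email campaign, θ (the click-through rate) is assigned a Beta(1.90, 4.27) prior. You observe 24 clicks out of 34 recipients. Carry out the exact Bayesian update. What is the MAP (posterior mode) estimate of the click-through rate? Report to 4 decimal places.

0.6523

The Beta prior is conjugate to a Binomial/Bernoulli likelihood; the update adds successes to α and failures to β.
Posterior: Beta(α+k, β+n−k) = Beta(1.90+24, 4.27+10) = Beta(25.90, 14.27).
Mode of Beta(a,b) for a,b>1 is (a−1)/(a+b−2) = 24.90/38.17 = 0.6523.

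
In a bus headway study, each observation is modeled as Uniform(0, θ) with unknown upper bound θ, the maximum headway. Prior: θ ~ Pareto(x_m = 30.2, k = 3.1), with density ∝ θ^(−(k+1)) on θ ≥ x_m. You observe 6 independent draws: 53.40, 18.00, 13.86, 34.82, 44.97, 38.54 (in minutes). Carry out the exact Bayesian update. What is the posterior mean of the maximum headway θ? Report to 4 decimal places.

59.9926

A Pareto(scale x_m, shape k) prior on the upper bound θ of Uniform(0, θ) is conjugate: posterior is Pareto(max(x_m, max xᵢ), k + n).
Sample maximum = 53.40; prior scale x_m = 30.2 → posterior scale = max = 53.40.
Posterior shape = 3.1 + 6 = 9.1.
E[θ|data] = k·x_m/(k−1) = 9.1·53.40/8.1 = 59.9926.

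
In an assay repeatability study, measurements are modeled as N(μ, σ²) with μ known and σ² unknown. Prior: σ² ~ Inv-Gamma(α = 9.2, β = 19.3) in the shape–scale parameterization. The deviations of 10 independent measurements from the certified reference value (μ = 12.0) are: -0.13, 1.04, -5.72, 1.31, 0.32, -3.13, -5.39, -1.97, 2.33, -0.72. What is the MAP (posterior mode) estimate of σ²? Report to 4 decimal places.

4.0432

With known mean μ and an Inverse-Gamma(α, β) prior on σ², the Normal likelihood is conjugate: posterior is Inv-Gamma(α + n/2, β + Σ(xᵢ−μ)²/2).
Σ(xᵢ−μ)² = (-0.13)² + (1.04)² + (-5.72)² + (1.31)² + (0.32)² + (-3.13)² + (-5.39)² + (-1.97)² + (2.33)² + (-0.72)² = 84.3126.
Posterior: Inv-Gamma(9.2 + 10/2, 19.3 + 84.3126/2) = Inv-Gamma(14.20, 61.45630).
Mode = β/(α+1) = 61.45630/15.20 = 4.0432.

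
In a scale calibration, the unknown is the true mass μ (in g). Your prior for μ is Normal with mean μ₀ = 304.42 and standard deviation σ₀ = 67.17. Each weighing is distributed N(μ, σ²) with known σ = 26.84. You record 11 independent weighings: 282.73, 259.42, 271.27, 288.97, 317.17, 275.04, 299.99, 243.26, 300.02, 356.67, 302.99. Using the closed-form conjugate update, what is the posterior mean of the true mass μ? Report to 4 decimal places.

For Normal data with known variance σ², a Normal(μ₀, σ₀²) prior on μ is conjugate. Posterior precision = 1/σ₀² + n/σ²; posterior mean is the precision-weighted average of μ₀ and x̄.
Σxᵢ = 282.73 + 259.42 + 271.27 + 288.97 + 317.17 + 275.04 + 299.99 + 243.26 + 300.02 + 356.67 + 302.99 = 3197.53, so n·x̄ = 3197.53.
σ₀² = 67.17² = 4511.8089, σ² = 26.84² = 720.3856; σ² + n·σ₀² = 720.3856 + 11·4511.8089 = 50350.2835.
Posterior mean = (μ₀/σ₀² + n·x̄/σ²)/(1/σ₀² + n/σ²) = (σ²·μ₀ + σ₀²·n·x̄)/(σ² + n·σ₀²) = (720.3856·304.42 + 4511.8089·3197.53)/50350.2835 = 14645944.096369/50350.2835 = 290.8811.

290.8811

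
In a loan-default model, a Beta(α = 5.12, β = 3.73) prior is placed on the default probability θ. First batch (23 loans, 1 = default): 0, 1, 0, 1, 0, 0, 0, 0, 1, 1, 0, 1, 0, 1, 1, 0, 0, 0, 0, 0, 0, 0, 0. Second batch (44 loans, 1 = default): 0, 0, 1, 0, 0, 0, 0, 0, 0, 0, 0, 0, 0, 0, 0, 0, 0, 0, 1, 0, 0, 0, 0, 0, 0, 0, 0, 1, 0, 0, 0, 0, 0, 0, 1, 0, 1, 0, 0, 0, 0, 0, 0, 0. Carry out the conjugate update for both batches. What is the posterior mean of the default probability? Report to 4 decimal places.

The Beta prior is conjugate to a Binomial/Bernoulli likelihood; the update adds successes to α and failures to β.
After batch 1: Beta(5.12+7, 3.73+16) = Beta(12.12, 19.73).
After batch 2: Beta(12.12+5, 19.73+39) = Beta(17.12, 58.73).
Posterior mean = α/(α+β) = 17.12/75.85 = 0.2257.

0.2257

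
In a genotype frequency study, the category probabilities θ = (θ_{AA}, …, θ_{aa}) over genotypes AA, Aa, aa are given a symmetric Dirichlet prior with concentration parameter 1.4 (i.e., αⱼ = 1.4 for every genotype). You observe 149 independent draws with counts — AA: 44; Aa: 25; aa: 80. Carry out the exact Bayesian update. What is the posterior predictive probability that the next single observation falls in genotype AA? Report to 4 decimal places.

0.2963

The Dirichlet prior is conjugate to the Multinomial likelihood: each posterior αⱼ = prior αⱼ + observed count nⱼ.
Posterior concentration: (45.4, 26.4, 81.4), total = 153.2.
P(next = AA | data) = α_{AA}/Σα = 0.2963.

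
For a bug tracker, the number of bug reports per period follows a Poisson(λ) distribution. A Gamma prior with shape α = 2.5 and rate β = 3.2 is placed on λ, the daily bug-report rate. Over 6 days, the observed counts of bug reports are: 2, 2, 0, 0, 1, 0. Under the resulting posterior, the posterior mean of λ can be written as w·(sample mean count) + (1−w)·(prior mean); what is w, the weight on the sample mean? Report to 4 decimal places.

0.6522

With a Gamma(shape α, rate β) prior, the Poisson likelihood is conjugate: the posterior is Gamma(α + ΣXᵢ, β + n).
Posterior mean = (α₀+S)/(β₀+n) = [n/(β₀+n)]·(S/n) + [β₀/(β₀+n)]·(α₀/β₀), so only n and β₀ enter the weight.
Weight on data w = n/(β₀+n) = 6/(3.2+6) = 6/9.2 = 0.6522.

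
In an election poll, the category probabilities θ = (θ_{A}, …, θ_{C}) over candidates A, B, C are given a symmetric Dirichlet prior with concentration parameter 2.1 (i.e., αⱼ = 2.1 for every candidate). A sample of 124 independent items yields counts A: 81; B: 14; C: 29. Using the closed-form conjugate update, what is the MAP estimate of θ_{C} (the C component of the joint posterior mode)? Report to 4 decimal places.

The Dirichlet prior is conjugate to the Multinomial likelihood: each posterior αⱼ = prior αⱼ + observed count nⱼ.
Posterior concentration: (83.1, 16.1, 31.1), total = 130.3.
Joint mode component: (α_{C}−1)/(Σα−K) = 30.1/127.3 = 0.2364.

0.2364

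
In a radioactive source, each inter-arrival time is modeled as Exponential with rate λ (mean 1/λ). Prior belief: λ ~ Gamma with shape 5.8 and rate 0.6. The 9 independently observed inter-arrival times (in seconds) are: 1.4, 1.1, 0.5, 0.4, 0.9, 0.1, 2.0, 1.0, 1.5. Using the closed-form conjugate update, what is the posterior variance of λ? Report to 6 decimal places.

With a Gamma(shape α, rate β) prior on the exponential rate λ, the posterior after n observations with total T = Σxᵢ is Gamma(α+n, β+T).
Sum of observations T = 8.9 seconds; n = 9.
Posterior: Gamma(5.8+9, 0.6+8.9) = Gamma(14.8, 9.5).
Var = α/β² = 0.163989.

0.163989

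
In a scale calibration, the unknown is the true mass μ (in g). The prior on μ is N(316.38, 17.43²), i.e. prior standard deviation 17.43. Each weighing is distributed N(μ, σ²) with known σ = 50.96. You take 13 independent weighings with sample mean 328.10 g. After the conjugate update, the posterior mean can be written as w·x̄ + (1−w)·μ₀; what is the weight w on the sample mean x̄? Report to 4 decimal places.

For Normal data with known variance σ², a Normal(μ₀, σ₀²) prior on μ is conjugate. Posterior precision = 1/σ₀² + n/σ²; posterior mean is the precision-weighted average of μ₀ and x̄.
σ₀² = 17.43² = 303.8049, σ² = 50.96² = 2596.9216. Prior precision 1/σ₀² = 1/303.8049; data precision n/σ² = 13/2596.9216.
w = (n/σ²)/(1/σ₀² + n/σ²) = n·σ₀²/(σ² + n·σ₀²) = 13·303.8049/(2596.9216 + 13·303.8049) = 3949.4637/6546.3853 = 0.6033.

0.6033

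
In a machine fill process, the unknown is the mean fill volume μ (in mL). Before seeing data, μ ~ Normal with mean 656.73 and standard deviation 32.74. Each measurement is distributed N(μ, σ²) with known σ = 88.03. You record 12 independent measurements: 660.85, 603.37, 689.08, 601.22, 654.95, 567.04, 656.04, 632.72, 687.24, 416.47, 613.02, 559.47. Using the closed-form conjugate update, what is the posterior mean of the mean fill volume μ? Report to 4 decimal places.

628.6850

For Normal data with known variance σ², a Normal(μ₀, σ₀²) prior on μ is conjugate. Posterior precision = 1/σ₀² + n/σ²; posterior mean is the precision-weighted average of μ₀ and x̄.
Σxᵢ = 660.85 + 603.37 + 689.08 + 601.22 + 654.95 + 567.04 + 656.04 + 632.72 + 687.24 + 416.47 + 613.02 + 559.47 = 7341.47, so n·x̄ = 7341.47.
σ₀² = 32.74² = 1071.9076, σ² = 88.03² = 7749.2809; σ² + n·σ₀² = 7749.2809 + 12·1071.9076 = 20612.1721.
Posterior mean = (μ₀/σ₀² + n·x̄/σ²)/(1/σ₀² + n/σ²) = (σ²·μ₀ + σ₀²·n·x̄)/(σ² + n·σ₀²) = (7749.2809·656.73 + 1071.9076·7341.47)/20612.1721 = 12958562.733629/20612.1721 = 628.6850.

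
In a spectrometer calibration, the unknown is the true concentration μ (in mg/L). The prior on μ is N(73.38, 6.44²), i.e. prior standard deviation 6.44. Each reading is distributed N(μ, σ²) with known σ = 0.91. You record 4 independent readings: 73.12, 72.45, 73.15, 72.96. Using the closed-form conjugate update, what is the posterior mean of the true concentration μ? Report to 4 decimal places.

72.9223

For Normal data with known variance σ², a Normal(μ₀, σ₀²) prior on μ is conjugate. Posterior precision = 1/σ₀² + n/σ²; posterior mean is the precision-weighted average of μ₀ and x̄.
Σxᵢ = 73.12 + 72.45 + 73.15 + 72.96 = 291.68, so n·x̄ = 291.68.
σ₀² = 6.44² = 41.4736, σ² = 0.91² = 0.8281; σ² + n·σ₀² = 0.8281 + 4·41.4736 = 166.7225.
Posterior mean = (μ₀/σ₀² + n·x̄/σ²)/(1/σ₀² + n/σ²) = (σ²·μ₀ + σ₀²·n·x̄)/(σ² + n·σ₀²) = (0.8281·73.38 + 41.4736·291.68)/166.7225 = 12157.785626/166.7225 = 72.9223.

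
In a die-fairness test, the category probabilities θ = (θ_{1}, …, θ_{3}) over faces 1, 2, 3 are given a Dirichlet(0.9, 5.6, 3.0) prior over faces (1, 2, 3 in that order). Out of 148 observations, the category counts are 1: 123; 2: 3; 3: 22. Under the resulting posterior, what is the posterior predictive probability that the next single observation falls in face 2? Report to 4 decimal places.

0.0546

The Dirichlet prior is conjugate to the Multinomial likelihood: each posterior αⱼ = prior αⱼ + observed count nⱼ.
Posterior concentration: (123.9, 8.6, 25.0), total = 157.5.
P(next = 2 | data) = α_{2}/Σα = 0.0546.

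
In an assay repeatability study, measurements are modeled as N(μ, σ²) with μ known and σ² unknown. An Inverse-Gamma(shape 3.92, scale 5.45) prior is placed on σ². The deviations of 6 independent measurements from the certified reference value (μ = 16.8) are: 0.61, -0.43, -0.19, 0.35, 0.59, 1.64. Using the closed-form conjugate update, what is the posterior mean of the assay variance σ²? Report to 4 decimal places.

1.2376

With known mean μ and an Inverse-Gamma(α, β) prior on σ², the Normal likelihood is conjugate: posterior is Inv-Gamma(α + n/2, β + Σ(xᵢ−μ)²/2).
Σ(xᵢ−μ)² = (0.61)² + (-0.43)² + (-0.19)² + (0.35)² + (0.59)² + (1.64)² = 3.7533.
Posterior: Inv-Gamma(3.92 + 6/2, 5.45 + 3.7533/2) = Inv-Gamma(6.92, 7.32665).
E[σ²|data] = β/(α−1) = 7.32665/5.92 = 1.2376.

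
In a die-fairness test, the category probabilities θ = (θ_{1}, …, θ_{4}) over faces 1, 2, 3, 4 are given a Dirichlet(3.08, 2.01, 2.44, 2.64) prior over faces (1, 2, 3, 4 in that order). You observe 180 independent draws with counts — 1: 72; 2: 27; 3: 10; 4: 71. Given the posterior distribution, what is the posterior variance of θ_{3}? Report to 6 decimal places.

The Dirichlet prior is conjugate to the Multinomial likelihood: each posterior αⱼ = prior αⱼ + observed count nⱼ.
Posterior concentration: (75.08, 29.01, 12.44, 73.64), total = 190.17.
Var[θ_j] = α_j(Σα−α_j)/((Σα)²(Σα+1)) = 12.44·177.73/(190.17²·191.17) = 0.000320.

0.000320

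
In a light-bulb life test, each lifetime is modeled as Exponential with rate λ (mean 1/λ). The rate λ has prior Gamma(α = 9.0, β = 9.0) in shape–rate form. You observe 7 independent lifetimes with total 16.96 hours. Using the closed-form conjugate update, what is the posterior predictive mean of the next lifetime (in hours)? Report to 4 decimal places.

1.7307

With a Gamma(shape α, rate β) prior on the exponential rate λ, the posterior after n observations with total T = Σxᵢ is Gamma(α+n, β+T).
Posterior: Gamma(9.0+7, 9.0+16.96) = Gamma(16.0, 25.96).
The predictive distribution for the next observation is Lomax; its mean is β/(α−1) = 25.96/15.0 = 1.7307.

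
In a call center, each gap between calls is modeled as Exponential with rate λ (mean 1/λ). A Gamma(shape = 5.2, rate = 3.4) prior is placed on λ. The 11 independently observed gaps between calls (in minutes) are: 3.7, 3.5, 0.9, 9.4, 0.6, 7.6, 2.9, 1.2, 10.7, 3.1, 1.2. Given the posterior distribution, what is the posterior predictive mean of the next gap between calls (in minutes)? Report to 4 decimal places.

3.1711

With a Gamma(shape α, rate β) prior on the exponential rate λ, the posterior after n observations with total T = Σxᵢ is Gamma(α+n, β+T).
Sum of observations T = 44.8 minutes; n = 11.
Posterior: Gamma(5.2+11, 3.4+44.8) = Gamma(16.2, 48.2).
The predictive distribution for the next observation is Lomax; its mean is β/(α−1) = 48.2/15.2 = 3.1711.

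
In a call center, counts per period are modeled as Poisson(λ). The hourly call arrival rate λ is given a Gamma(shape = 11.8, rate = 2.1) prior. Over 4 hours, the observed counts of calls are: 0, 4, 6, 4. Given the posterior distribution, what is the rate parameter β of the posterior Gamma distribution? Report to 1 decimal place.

6.1

With a Gamma(shape α, rate β) prior, the Poisson likelihood is conjugate: the posterior is Gamma(α + ΣXᵢ, β + n).
Sum of counts S = 14 over n = 4 hours.
Posterior: Gamma(α+S, β+n) = Gamma(11.8+14, 2.1+4) = Gamma(25.8, 6.1).
Posterior β = 6.1.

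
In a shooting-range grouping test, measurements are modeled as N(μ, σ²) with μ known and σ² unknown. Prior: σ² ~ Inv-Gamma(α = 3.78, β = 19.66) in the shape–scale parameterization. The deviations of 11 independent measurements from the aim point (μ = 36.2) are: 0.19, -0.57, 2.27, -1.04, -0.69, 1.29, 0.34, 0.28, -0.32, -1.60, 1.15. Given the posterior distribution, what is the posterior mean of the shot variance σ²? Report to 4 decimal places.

With known mean μ and an Inverse-Gamma(α, β) prior on σ², the Normal likelihood is conjugate: posterior is Inv-Gamma(α + n/2, β + Σ(xᵢ−μ)²/2).
Σ(xᵢ−μ)² = (0.19)² + (-0.57)² + (2.27)² + (-1.04)² + (-0.69)² + (1.29)² + (0.34)² + (0.28)² + (-0.32)² + (-1.60)² + (1.15)² = 12.9146.
Posterior: Inv-Gamma(3.78 + 11/2, 19.66 + 12.9146/2) = Inv-Gamma(9.28, 26.11730).
E[σ²|data] = β/(α−1) = 26.11730/8.28 = 3.1543.

3.1543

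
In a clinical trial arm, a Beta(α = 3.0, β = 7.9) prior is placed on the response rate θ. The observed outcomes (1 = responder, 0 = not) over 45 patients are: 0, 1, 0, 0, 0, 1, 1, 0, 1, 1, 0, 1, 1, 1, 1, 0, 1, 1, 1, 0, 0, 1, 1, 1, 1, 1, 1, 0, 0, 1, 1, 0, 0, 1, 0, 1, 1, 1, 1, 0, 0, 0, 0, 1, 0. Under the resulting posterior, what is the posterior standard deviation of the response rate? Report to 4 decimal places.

0.0662

The Beta prior is conjugate to a Binomial/Bernoulli likelihood; the update adds successes to α and failures to β.
Posterior: Beta(α+k, β+n−k) = Beta(3.0+26, 7.9+19) = Beta(29.0, 26.9).
Var = αβ/((α+β)²(α+β+1)) = 29.0·26.9/(55.9²·56.9) = 0.00438747; SD = √0.00438747 = 0.0662.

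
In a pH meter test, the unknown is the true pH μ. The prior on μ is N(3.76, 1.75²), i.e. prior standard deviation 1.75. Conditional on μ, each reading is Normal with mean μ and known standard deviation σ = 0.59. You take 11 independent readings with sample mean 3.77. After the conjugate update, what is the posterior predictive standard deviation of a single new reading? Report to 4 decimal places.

For Normal data with known variance σ², a Normal(μ₀, σ₀²) prior on μ is conjugate. Posterior precision = 1/σ₀² + n/σ²; posterior mean is the precision-weighted average of μ₀ and x̄.
σ₀² = 1.75² = 3.0625, σ² = 0.59² = 0.3481; σ² + n·σ₀² = 0.3481 + 11·3.0625 = 34.0356.
Posterior precision = 1/σ₀² + n/σ² = 1/3.0625 + 11/0.3481 = (σ² + n·σ₀²)/(σ₀²σ²) = 34.0356/(3.0625·0.3481); posterior variance σₙ² = σ₀²σ²/(σ² + n·σ₀²) = 3.0625·0.3481/34.0356 = 0.031322.
Predictive variance for one new observation = σₙ² + σ² = 3.0625·0.3481/34.0356 + 0.3481 = σ²·(σ₀² + 34.0356)/34.0356 = 0.3481·37.0981/34.0356 = 0.379422; SD = √(0.3481·37.0981/34.0356) = 0.6160.

0.6160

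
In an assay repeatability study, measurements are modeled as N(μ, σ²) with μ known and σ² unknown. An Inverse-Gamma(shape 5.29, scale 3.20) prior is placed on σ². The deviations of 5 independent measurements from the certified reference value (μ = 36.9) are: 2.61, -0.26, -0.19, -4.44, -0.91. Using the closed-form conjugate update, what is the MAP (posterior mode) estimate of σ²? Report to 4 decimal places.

1.9259

With known mean μ and an Inverse-Gamma(α, β) prior on σ², the Normal likelihood is conjugate: posterior is Inv-Gamma(α + n/2, β + Σ(xᵢ−μ)²/2).
Σ(xᵢ−μ)² = (2.61)² + (-0.26)² + (-0.19)² + (-4.44)² + (-0.91)² = 27.4575.
Posterior: Inv-Gamma(5.29 + 5/2, 3.20 + 27.4575/2) = Inv-Gamma(7.79, 16.92875).
Mode = β/(α+1) = 16.92875/8.79 = 1.9259.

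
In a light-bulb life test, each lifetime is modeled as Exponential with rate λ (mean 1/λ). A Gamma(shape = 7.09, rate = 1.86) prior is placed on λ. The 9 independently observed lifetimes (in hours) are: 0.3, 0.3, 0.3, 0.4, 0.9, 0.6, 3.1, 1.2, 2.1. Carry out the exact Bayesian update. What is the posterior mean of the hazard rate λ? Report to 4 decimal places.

With a Gamma(shape α, rate β) prior on the exponential rate λ, the posterior after n observations with total T = Σxᵢ is Gamma(α+n, β+T).
Sum of observations T = 9.2 hours; n = 9.
Posterior: Gamma(7.09+9, 1.86+9.2) = Gamma(16.09, 11.06).
Posterior mean of λ = α/β = 16.09/11.06 = 1.4548.

1.4548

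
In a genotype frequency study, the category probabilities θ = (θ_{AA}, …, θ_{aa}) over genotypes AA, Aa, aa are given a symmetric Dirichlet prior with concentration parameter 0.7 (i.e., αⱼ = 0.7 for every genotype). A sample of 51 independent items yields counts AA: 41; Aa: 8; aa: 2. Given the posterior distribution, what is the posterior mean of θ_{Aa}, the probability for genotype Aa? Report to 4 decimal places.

The Dirichlet prior is conjugate to the Multinomial likelihood: each posterior αⱼ = prior αⱼ + observed count nⱼ.
Posterior concentration: (41.7, 8.7, 2.7), total = 53.1.
E[θ_{Aa}|data] = α_{Aa}/Σα = 8.7/53.1 = 0.1638.

0.1638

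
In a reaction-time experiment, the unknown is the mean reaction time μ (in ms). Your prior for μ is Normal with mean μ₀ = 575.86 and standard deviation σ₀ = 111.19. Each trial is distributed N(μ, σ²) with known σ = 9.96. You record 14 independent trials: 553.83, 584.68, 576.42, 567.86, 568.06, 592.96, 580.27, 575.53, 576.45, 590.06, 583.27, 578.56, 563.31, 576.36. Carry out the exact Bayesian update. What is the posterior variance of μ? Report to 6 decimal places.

For Normal data with known variance σ², a Normal(μ₀, σ₀²) prior on μ is conjugate. Posterior precision = 1/σ₀² + n/σ²; posterior mean is the precision-weighted average of μ₀ and x̄.
σ₀² = 111.19² = 12363.2161, σ² = 9.96² = 99.2016; σ² + n·σ₀² = 99.2016 + 14·12363.2161 = 173184.227.
Posterior precision = 1/σ₀² + n/σ² = 1/12363.2161 + 14/99.2016 = (σ² + n·σ₀²)/(σ₀²σ²) = 173184.227/(12363.2161·99.2016); posterior variance σₙ² = σ₀²σ²/(σ² + n·σ₀²) = 12363.2161·99.2016/173184.227 = 7.081770.

7.081770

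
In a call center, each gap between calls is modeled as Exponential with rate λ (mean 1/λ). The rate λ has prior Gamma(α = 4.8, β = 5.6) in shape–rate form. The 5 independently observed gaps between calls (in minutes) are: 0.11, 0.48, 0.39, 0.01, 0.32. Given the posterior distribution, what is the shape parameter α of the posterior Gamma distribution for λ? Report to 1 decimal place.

9.8

With a Gamma(shape α, rate β) prior on the exponential rate λ, the posterior after n observations with total T = Σxᵢ is Gamma(α+n, β+T).
Sum of observations T = 1.31 minutes; n = 5.
Posterior: Gamma(4.8+5, 5.6+1.31) = Gamma(9.8, 6.91).
Posterior α = 9.8.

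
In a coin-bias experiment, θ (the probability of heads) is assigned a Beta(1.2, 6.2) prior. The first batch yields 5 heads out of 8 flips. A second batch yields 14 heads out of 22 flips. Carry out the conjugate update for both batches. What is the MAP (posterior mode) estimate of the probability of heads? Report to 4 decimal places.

The Beta prior is conjugate to a Binomial/Bernoulli likelihood; the update adds successes to α and failures to β.
After batch 1: Beta(1.2+5, 6.2+3) = Beta(6.2, 9.2).
After batch 2: Beta(6.2+14, 9.2+8) = Beta(20.2, 17.2).
Mode of Beta(a,b) for a,b>1 is (a−1)/(a+b−2) = 19.2/35.4 = 0.5424.

0.5424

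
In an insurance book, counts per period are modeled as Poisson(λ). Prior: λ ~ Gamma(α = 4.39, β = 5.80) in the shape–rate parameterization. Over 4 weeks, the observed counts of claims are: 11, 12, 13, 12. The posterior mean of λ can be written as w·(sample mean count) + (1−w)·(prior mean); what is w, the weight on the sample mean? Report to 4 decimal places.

With a Gamma(shape α, rate β) prior, the Poisson likelihood is conjugate: the posterior is Gamma(α + ΣXᵢ, β + n).
Posterior mean = (α₀+S)/(β₀+n) = [n/(β₀+n)]·(S/n) + [β₀/(β₀+n)]·(α₀/β₀), so only n and β₀ enter the weight.
Weight on data w = n/(β₀+n) = 4/(5.80+4) = 4/9.80 = 0.4082.

0.4082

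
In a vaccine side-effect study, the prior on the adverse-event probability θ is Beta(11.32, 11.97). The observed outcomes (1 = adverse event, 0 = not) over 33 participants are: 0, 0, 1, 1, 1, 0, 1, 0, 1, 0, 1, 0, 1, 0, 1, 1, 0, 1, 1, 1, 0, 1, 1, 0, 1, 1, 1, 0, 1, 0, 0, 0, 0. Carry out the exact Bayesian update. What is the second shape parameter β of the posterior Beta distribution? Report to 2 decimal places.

26.97

The Beta prior is conjugate to a Binomial/Bernoulli likelihood; the update adds successes to α and failures to β.
Posterior: Beta(α+k, β+n−k) = Beta(11.32+18, 11.97+15) = Beta(29.32, 26.97).
Posterior β = 26.97.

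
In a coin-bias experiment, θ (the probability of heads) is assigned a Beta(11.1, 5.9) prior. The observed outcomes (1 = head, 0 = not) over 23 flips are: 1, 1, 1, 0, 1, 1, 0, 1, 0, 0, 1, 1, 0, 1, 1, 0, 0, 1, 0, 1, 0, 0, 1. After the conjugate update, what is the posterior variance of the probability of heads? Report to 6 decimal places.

0.005841

The Beta prior is conjugate to a Binomial/Bernoulli likelihood; the update adds successes to α and failures to β.
Posterior: Beta(α+k, β+n−k) = Beta(11.1+13, 5.9+10) = Beta(24.1, 15.9).
Var = αβ/((α+β)²(α+β+1)) = 24.1·15.9/(40.0²·41.0) = 0.005841.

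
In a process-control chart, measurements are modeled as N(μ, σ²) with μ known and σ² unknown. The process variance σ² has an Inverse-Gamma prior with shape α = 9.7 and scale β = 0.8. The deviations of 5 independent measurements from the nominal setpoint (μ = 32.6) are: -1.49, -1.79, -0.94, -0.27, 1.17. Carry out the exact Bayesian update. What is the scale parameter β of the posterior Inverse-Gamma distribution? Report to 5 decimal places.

4.67480

With known mean μ and an Inverse-Gamma(α, β) prior on σ², the Normal likelihood is conjugate: posterior is Inv-Gamma(α + n/2, β + Σ(xᵢ−μ)²/2).
Σ(xᵢ−μ)² = (-1.49)² + (-1.79)² + (-0.94)² + (-0.27)² + (1.17)² = 7.7496.
Posterior: Inv-Gamma(9.7 + 5/2, 0.8 + 7.7496/2) = Inv-Gamma(12.20, 4.67480).
Posterior β = 4.67480.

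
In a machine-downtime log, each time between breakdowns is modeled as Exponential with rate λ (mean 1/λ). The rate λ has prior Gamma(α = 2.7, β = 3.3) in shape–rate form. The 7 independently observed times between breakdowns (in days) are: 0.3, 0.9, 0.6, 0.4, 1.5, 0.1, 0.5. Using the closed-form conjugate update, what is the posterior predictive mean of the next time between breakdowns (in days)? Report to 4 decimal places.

0.8736

With a Gamma(shape α, rate β) prior on the exponential rate λ, the posterior after n observations with total T = Σxᵢ is Gamma(α+n, β+T).
Sum of observations T = 4.3 days; n = 7.
Posterior: Gamma(2.7+7, 3.3+4.3) = Gamma(9.7, 7.6).
The predictive distribution for the next observation is Lomax; its mean is β/(α−1) = 7.6/8.7 = 0.8736.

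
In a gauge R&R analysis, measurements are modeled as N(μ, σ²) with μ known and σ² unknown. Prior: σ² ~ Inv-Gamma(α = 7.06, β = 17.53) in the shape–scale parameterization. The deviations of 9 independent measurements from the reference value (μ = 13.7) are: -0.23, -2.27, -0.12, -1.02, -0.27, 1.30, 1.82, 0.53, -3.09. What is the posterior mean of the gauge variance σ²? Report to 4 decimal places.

With known mean μ and an Inverse-Gamma(α, β) prior on σ², the Normal likelihood is conjugate: posterior is Inv-Gamma(α + n/2, β + Σ(xᵢ−μ)²/2).
Σ(xᵢ−μ)² = (-0.23)² + (-2.27)² + (-0.12)² + (-1.02)² + (-0.27)² + (1.30)² + (1.82)² + (0.53)² + (-3.09)² = 21.1649.
Posterior: Inv-Gamma(7.06 + 9/2, 17.53 + 21.1649/2) = Inv-Gamma(11.56, 28.11245).
E[σ²|data] = β/(α−1) = 28.11245/10.56 = 2.6622.

2.6622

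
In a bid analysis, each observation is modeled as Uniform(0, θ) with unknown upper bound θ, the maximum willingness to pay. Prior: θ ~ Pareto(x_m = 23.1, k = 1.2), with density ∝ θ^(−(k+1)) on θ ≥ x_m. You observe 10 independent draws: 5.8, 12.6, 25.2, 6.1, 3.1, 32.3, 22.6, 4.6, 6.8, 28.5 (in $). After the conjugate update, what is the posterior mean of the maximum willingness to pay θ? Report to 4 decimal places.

35.4667

A Pareto(scale x_m, shape k) prior on the upper bound θ of Uniform(0, θ) is conjugate: posterior is Pareto(max(x_m, max xᵢ), k + n).
Sample maximum = 32.3; prior scale x_m = 23.1 → posterior scale = max = 32.3.
Posterior shape = 1.2 + 10 = 11.2.
E[θ|data] = k·x_m/(k−1) = 11.2·32.3/10.2 = 35.4667.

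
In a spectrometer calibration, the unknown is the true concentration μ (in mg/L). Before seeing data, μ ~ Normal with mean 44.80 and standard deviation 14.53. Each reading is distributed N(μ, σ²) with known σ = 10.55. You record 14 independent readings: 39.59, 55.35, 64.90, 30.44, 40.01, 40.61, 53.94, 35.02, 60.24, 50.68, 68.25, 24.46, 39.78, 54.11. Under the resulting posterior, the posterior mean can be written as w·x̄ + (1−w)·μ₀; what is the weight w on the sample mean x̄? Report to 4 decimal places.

0.9637

For Normal data with known variance σ², a Normal(μ₀, σ₀²) prior on μ is conjugate. Posterior precision = 1/σ₀² + n/σ²; posterior mean is the precision-weighted average of μ₀ and x̄.
σ₀² = 14.53² = 211.1209, σ² = 10.55² = 111.3025. Prior precision 1/σ₀² = 1/211.1209; data precision n/σ² = 14/111.3025.
w = (n/σ²)/(1/σ₀² + n/σ²) = n·σ₀²/(σ² + n·σ₀²) = 14·211.1209/(111.3025 + 14·211.1209) = 2955.6926/3066.9951 = 0.9637.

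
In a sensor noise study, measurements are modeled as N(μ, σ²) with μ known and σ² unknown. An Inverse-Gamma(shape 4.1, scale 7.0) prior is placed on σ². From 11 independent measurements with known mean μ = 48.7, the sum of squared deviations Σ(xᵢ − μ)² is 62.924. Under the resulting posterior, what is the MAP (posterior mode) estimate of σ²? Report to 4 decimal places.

3.6285

With known mean μ and an Inverse-Gamma(α, β) prior on σ², the Normal likelihood is conjugate: posterior is Inv-Gamma(α + n/2, β + Σ(xᵢ−μ)²/2).
Posterior: Inv-Gamma(4.1 + 11/2, 7.0 + 62.924/2) = Inv-Gamma(9.60, 38.4620).
Mode = β/(α+1) = 38.4620/10.60 = 3.6285.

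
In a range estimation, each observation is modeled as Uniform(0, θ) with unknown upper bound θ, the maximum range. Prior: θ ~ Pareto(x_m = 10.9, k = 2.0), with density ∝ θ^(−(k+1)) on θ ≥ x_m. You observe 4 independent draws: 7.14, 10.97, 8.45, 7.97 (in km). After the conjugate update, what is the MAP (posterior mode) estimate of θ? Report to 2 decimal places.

A Pareto(scale x_m, shape k) prior on the upper bound θ of Uniform(0, θ) is conjugate: posterior is Pareto(max(x_m, max xᵢ), k + n).
Sample maximum = 10.97; prior scale x_m = 10.9 → posterior scale = max = 10.97.
Posterior shape = 2.0 + 4 = 6.0.
The Pareto density is decreasing on [x_m, ∞), so the mode is x_m = 10.97.

10.97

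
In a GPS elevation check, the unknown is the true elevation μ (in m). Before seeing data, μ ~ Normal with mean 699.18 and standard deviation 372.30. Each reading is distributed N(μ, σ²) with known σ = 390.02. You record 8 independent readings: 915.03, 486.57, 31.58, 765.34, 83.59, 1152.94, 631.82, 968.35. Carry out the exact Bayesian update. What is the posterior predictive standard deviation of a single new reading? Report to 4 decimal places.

For Normal data with known variance σ², a Normal(μ₀, σ₀²) prior on μ is conjugate. Posterior precision = 1/σ₀² + n/σ²; posterior mean is the precision-weighted average of μ₀ and x̄.
σ₀² = 372.30² = 138607.29, σ² = 390.02² = 152115.6004; σ² + n·σ₀² = 152115.6004 + 8·138607.29 = 1260973.9204.
Posterior precision = 1/σ₀² + n/σ² = 1/138607.29 + 8/152115.6004 = (σ² + n·σ₀²)/(σ₀²σ²) = 1260973.9204/(138607.29·152115.6004); posterior variance σₙ² = σ₀²σ²/(σ² + n·σ₀²) = 138607.29·152115.6004/1260973.9204 = 16720.671853.
Predictive variance for one new observation = σₙ² + σ² = 138607.29·152115.6004/1260973.9204 + 152115.6004 = σ²·(σ₀² + 1260973.9204)/1260973.9204 = 152115.6004·1399581.2104/1260973.9204 = 168836.272253; SD = √(152115.6004·1399581.2104/1260973.9204) = 410.8969.

410.8969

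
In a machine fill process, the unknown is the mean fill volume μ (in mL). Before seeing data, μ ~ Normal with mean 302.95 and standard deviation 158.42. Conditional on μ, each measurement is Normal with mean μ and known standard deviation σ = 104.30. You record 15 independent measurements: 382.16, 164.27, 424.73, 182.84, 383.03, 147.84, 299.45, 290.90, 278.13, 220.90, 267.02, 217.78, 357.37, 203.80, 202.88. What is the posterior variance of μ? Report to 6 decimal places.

704.863997

For Normal data with known variance σ², a Normal(μ₀, σ₀²) prior on μ is conjugate. Posterior precision = 1/σ₀² + n/σ²; posterior mean is the precision-weighted average of μ₀ and x̄.
σ₀² = 158.42² = 25096.8964, σ² = 104.30² = 10878.49; σ² + n·σ₀² = 10878.49 + 15·25096.8964 = 387331.936.
Posterior precision = 1/σ₀² + n/σ² = 1/25096.8964 + 15/10878.49 = (σ² + n·σ₀²)/(σ₀²σ²) = 387331.936/(25096.8964·10878.49); posterior variance σₙ² = σ₀²σ²/(σ² + n·σ₀²) = 25096.8964·10878.49/387331.936 = 704.863997.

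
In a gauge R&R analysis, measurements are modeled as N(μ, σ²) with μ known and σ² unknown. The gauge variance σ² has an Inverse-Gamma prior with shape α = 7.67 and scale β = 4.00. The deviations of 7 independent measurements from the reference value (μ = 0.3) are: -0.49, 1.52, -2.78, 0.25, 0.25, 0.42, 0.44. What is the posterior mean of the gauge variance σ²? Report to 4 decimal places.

With known mean μ and an Inverse-Gamma(α, β) prior on σ², the Normal likelihood is conjugate: posterior is Inv-Gamma(α + n/2, β + Σ(xᵢ−μ)²/2).
Σ(xᵢ−μ)² = (-0.49)² + (1.52)² + (-2.78)² + (0.25)² + (0.25)² + (0.42)² + (0.44)² = 10.7739.
Posterior: Inv-Gamma(7.67 + 7/2, 4.00 + 10.7739/2) = Inv-Gamma(11.17, 9.38695).
E[σ²|data] = β/(α−1) = 9.38695/10.17 = 0.9230.

0.9230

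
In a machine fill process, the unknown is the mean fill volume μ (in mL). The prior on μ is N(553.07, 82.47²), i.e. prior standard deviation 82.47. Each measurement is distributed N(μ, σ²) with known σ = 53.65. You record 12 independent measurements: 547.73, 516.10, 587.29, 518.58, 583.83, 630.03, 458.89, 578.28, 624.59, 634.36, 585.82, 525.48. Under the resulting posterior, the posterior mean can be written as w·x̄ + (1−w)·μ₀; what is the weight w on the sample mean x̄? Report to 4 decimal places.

0.9659

For Normal data with known variance σ², a Normal(μ₀, σ₀²) prior on μ is conjugate. Posterior precision = 1/σ₀² + n/σ²; posterior mean is the precision-weighted average of μ₀ and x̄.
σ₀² = 82.47² = 6801.3009, σ² = 53.65² = 2878.3225. Prior precision 1/σ₀² = 1/6801.3009; data precision n/σ² = 12/2878.3225.
w = (n/σ²)/(1/σ₀² + n/σ²) = n·σ₀²/(σ² + n·σ₀²) = 12·6801.3009/(2878.3225 + 12·6801.3009) = 81615.6108/84493.9333 = 0.9659.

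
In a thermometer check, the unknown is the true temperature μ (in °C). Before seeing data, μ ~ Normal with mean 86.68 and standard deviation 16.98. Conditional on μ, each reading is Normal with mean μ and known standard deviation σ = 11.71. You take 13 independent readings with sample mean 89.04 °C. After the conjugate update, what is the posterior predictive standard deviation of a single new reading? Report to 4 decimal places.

12.1367

For Normal data with known variance σ², a Normal(μ₀, σ₀²) prior on μ is conjugate. Posterior precision = 1/σ₀² + n/σ²; posterior mean is the precision-weighted average of μ₀ and x̄.
σ₀² = 16.98² = 288.3204, σ² = 11.71² = 137.1241; σ² + n·σ₀² = 137.1241 + 13·288.3204 = 3885.2893.
Posterior precision = 1/σ₀² + n/σ² = 1/288.3204 + 13/137.1241 = (σ² + n·σ₀²)/(σ₀²σ²) = 3885.2893/(288.3204·137.1241); posterior variance σₙ² = σ₀²σ²/(σ² + n·σ₀²) = 288.3204·137.1241/3885.2893 = 10.175735.
Predictive variance for one new observation = σₙ² + σ² = 288.3204·137.1241/3885.2893 + 137.1241 = σ²·(σ₀² + 3885.2893)/3885.2893 = 137.1241·4173.6097/3885.2893 = 147.299835; SD = √(137.1241·4173.6097/3885.2893) = 12.1367.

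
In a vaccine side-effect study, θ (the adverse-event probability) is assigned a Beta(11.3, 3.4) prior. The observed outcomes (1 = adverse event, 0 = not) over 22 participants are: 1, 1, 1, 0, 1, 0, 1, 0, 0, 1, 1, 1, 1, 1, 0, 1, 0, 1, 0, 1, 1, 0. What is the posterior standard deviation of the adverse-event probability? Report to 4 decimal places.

0.0754

The Beta prior is conjugate to a Binomial/Bernoulli likelihood; the update adds successes to α and failures to β.
Posterior: Beta(α+k, β+n−k) = Beta(11.3+14, 3.4+8) = Beta(25.3, 11.4).
Var = αβ/((α+β)²(α+β+1)) = 25.3·11.4/(36.7²·37.7) = 0.00568005; SD = √0.00568005 = 0.0754.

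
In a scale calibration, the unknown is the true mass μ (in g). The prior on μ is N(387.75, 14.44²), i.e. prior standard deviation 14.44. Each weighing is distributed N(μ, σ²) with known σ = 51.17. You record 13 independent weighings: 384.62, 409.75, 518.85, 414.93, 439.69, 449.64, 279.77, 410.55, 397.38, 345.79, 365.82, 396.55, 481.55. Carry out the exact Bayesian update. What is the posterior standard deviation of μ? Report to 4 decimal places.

10.1218

For Normal data with known variance σ², a Normal(μ₀, σ₀²) prior on μ is conjugate. Posterior precision = 1/σ₀² + n/σ²; posterior mean is the precision-weighted average of μ₀ and x̄.
σ₀² = 14.44² = 208.5136, σ² = 51.17² = 2618.3689; σ² + n·σ₀² = 2618.3689 + 13·208.5136 = 5329.0457.
Posterior precision = 1/σ₀² + n/σ² = 1/208.5136 + 13/2618.3689 = (σ² + n·σ₀²)/(σ₀²σ²) = 5329.0457/(208.5136·2618.3689); posterior variance σₙ² = σ₀²σ²/(σ² + n·σ₀²) = 208.5136·2618.3689/5329.0457 = 102.450900.
Posterior SD = √σₙ² = √(208.5136·2618.3689/5329.0457) = 10.1218.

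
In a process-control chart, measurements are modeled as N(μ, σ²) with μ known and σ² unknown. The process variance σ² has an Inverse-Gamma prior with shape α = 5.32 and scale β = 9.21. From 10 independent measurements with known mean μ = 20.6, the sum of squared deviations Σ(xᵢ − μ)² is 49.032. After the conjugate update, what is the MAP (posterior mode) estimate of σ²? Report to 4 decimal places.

With known mean μ and an Inverse-Gamma(α, β) prior on σ², the Normal likelihood is conjugate: posterior is Inv-Gamma(α + n/2, β + Σ(xᵢ−μ)²/2).
Posterior: Inv-Gamma(5.32 + 10/2, 9.21 + 49.032/2) = Inv-Gamma(10.32, 33.7260).
Mode = β/(α+1) = 33.7260/11.32 = 2.9793.

2.9793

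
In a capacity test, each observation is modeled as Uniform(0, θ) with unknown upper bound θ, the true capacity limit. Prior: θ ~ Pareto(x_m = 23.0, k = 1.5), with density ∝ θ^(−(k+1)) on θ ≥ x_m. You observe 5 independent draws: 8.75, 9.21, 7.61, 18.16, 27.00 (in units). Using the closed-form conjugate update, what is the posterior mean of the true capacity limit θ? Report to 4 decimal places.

A Pareto(scale x_m, shape k) prior on the upper bound θ of Uniform(0, θ) is conjugate: posterior is Pareto(max(x_m, max xᵢ), k + n).
Sample maximum = 27.00; prior scale x_m = 23.0 → posterior scale = max = 27.00.
Posterior shape = 1.5 + 5 = 6.5.
E[θ|data] = k·x_m/(k−1) = 6.5·27.00/5.5 = 31.9091.

31.9091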